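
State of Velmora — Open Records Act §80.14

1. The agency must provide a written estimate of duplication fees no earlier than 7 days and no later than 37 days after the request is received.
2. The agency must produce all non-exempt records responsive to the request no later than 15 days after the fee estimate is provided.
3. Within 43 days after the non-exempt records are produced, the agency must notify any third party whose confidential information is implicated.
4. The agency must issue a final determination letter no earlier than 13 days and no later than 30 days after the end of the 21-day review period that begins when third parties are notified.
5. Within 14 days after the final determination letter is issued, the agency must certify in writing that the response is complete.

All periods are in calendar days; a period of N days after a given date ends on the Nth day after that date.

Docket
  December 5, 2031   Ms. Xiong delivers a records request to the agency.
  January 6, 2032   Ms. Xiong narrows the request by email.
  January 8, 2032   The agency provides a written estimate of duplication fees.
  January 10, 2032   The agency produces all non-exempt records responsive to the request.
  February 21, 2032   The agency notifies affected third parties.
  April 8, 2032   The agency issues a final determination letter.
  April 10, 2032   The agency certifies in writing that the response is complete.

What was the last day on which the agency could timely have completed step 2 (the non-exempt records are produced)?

January 23, 2032

Step 2 runs from January 8, 2032, when the fee estimate is provided. 15 days after January 8, 2032 is January 23, 2032.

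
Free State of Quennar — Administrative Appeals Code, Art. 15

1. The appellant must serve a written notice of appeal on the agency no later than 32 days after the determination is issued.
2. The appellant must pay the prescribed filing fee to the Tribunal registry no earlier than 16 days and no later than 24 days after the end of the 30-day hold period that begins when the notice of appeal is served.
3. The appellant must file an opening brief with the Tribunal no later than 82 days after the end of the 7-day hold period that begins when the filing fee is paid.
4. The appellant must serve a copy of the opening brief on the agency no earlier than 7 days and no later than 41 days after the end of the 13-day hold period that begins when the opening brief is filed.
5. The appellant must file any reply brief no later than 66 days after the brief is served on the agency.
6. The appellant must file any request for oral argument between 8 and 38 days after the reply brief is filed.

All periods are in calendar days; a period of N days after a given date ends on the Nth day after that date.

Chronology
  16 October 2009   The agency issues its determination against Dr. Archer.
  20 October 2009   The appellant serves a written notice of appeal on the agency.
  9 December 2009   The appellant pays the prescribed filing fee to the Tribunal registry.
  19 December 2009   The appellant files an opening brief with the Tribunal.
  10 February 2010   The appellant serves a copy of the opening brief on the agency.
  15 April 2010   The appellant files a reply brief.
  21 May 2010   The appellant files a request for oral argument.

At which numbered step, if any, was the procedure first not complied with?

None — every step was satisfied

(1) due by 16 October 2009 + 32 days = 17 November 2009; completed 20 October 2009, before the deadline.
(2) the permitted window runs from 19 November 2009 + 16 = 5 December 2009 to 19 November 2009 + 24 = 13 December 2009; done 9 December 2009, which is between those dates.
(3) due by 16 December 2009 + 82 days = 8 March 2010; done 19 December 2009 — timely.
(4) the permitted window runs from 1 January 2010 + 7 = 8 January 2010 to 1 January 2010 + 41 = 11 February 2010; done 10 February 2010 — within the window.
(5) due by 10 February 2010 + 66 days = 17 April 2010; 15 April 2010 is within that limit.
(6) the permitted window runs from 15 April 2010 + 8 = 23 April 2010 to 15 April 2010 + 38 = 23 May 2010; 21 May 2010 falls inside that range.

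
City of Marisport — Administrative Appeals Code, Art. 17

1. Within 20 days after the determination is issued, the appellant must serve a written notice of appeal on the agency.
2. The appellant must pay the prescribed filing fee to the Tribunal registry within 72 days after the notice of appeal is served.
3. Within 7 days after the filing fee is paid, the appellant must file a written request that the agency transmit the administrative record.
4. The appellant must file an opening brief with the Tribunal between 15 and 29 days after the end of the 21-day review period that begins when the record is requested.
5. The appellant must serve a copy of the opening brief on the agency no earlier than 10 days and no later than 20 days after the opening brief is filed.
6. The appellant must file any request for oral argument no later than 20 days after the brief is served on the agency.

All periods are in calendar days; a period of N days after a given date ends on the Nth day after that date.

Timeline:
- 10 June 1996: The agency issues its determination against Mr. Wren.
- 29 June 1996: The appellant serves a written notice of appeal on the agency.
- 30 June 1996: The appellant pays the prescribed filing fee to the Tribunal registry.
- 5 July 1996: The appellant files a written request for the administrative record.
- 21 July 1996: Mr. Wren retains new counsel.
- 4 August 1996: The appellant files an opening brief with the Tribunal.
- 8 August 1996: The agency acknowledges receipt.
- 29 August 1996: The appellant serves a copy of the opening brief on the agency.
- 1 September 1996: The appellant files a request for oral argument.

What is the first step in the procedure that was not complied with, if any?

(1) due by 10 June 1996 + 20 days = 30 June 1996; completed 29 June 1996, before the deadline.
(2) due by 29 June 1996 + 72 days = 9 September 1996; done 30 June 1996 — timely.
(3) due by 30 June 1996 + 7 days = 7 July 1996; 5 July 1996 is within that limit.
(4) the permitted window runs from 26 July 1996 + 15 = 10 August 1996 to 26 July 1996 + 29 = 24 August 1996; 4 August 1996 is 6 days too early.

Step 4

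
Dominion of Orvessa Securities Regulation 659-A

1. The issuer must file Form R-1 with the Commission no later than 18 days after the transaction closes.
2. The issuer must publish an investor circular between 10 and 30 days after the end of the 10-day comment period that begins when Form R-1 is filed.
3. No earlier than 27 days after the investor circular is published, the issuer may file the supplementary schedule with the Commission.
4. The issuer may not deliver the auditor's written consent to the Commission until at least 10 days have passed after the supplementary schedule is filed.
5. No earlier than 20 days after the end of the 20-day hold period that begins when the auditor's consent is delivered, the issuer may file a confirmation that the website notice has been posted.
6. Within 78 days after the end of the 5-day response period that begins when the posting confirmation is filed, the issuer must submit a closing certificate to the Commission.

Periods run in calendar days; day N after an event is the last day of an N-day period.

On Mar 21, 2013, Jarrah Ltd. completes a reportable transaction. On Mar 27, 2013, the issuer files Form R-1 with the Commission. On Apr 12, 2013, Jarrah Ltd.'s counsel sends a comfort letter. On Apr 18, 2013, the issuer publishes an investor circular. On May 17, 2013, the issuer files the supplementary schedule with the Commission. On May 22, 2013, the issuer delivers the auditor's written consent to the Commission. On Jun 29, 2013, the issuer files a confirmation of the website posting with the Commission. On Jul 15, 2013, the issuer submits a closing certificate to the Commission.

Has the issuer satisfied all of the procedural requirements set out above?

No

(1) due by Mar 21, 2013 + 18 days = Apr 8, 2013; Mar 27, 2013 is within that limit.
(2) the permitted window runs from Apr 6, 2013 + 10 = Apr 16, 2013 to Apr 6, 2013 + 30 = May 6, 2013; Apr 18, 2013 falls inside that range.
(3) permitted from Apr 18, 2013 + 27 days = May 15, 2013 onward; done May 17, 2013 — permitted.
(4) permitted from May 17, 2013 + 10 days = May 27, 2013 onward; acted on May 22, 2013, 5 days prematurely.
The analysis stops there.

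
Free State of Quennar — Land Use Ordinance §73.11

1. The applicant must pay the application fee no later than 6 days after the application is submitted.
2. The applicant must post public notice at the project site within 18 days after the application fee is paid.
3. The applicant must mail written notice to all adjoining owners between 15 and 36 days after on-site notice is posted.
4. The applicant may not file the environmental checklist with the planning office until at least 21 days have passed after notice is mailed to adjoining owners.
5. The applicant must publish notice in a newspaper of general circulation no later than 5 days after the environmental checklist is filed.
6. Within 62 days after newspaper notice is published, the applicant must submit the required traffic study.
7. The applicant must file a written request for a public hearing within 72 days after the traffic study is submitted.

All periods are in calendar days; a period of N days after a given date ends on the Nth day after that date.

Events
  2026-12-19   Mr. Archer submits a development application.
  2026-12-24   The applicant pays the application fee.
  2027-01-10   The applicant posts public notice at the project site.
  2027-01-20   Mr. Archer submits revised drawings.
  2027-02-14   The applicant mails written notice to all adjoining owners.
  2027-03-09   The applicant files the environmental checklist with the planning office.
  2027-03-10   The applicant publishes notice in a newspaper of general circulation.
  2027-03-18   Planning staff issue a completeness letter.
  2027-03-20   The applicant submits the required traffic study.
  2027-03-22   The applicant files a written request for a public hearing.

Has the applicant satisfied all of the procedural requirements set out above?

Yes

(1) due by 2026-12-19 + 6 days = 2026-12-25; 2026-12-24 is within that limit.
(2) due by 2026-12-24 + 18 days = 2027-01-11; 2027-01-10 is within that limit.
(3) the permitted window runs from 2027-01-10 + 15 = 2027-01-25 to 2027-01-10 + 36 = 2027-02-15; done 2027-02-14, which is between those dates.
(4) permitted from 2027-02-14 + 21 days = 2027-03-07 onward; done 2027-03-09, after the minimum wait.
(5) due by 2027-03-09 + 5 days = 2027-03-14; 2027-03-10 is within that limit.
(6) due by 2027-03-10 + 62 days = 2027-05-11; completed 2027-03-20, before the deadline.
(7) due by 2027-03-20 + 72 days = 2027-05-31; completed 2027-03-22, before the deadline.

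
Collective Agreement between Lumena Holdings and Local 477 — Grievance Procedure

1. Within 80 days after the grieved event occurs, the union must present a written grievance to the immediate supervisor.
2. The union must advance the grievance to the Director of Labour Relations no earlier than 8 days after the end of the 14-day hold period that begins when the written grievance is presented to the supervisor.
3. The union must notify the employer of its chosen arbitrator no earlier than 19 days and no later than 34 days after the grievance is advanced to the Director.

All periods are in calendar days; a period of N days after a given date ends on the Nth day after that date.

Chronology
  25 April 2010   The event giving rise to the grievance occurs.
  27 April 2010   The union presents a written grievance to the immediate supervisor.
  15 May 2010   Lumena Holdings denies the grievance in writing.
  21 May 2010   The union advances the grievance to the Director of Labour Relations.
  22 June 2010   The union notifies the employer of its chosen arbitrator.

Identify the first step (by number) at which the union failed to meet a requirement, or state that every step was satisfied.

None — every step was satisfied

Step 1: 80 days after 25 April 2010 (when the grieved event occurs) is 14 July 2010; 27 April 2010 is within that limit.
Step 2: the earliest permitted date is 8 days after 11 May 2010 (end of the 14-day hold period, which began when the written grievance is presented to the supervisor on 27 April 2010), i.e. 19 May 2010; done 21 May 2010 — permitted.
Step 3: the window is 19–34 days after 21 May 2010 (when the grievance is advanced to the Director), so 9 June 2010 through 24 June 2010; 22 June 2010 falls inside that range.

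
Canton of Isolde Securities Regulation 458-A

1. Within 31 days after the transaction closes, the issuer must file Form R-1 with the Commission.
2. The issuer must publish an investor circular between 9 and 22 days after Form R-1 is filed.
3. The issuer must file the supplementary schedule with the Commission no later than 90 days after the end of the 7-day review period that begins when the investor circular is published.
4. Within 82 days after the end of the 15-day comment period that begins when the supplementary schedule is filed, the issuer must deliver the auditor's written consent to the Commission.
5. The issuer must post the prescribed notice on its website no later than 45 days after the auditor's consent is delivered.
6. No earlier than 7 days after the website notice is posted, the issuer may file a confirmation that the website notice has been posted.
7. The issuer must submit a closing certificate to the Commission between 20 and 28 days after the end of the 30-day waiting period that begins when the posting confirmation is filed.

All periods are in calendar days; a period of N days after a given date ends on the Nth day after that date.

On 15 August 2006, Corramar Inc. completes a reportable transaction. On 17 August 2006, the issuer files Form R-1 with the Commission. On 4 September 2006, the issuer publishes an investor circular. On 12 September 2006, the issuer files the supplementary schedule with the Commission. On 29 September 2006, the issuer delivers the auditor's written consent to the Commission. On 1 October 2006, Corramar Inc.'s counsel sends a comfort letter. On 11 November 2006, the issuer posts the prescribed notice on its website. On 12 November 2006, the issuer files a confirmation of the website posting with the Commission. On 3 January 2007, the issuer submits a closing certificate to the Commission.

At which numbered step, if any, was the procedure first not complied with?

Step 6

(1) due by 15 August 2006 + 31 days = 15 September 2006; done 17 August 2006 — timely.
(2) the permitted window runs from 17 August 2006 + 9 = 26 August 2006 to 17 August 2006 + 22 = 8 September 2006; done 4 September 2006, which is between those dates.
(3) due by 11 September 2006 + 90 days = 10 December 2006; done 12 September 2006 — timely.
(4) due by 27 September 2006 + 82 days = 18 December 2006; 29 September 2006 is within that limit.
(5) due by 29 September 2006 + 45 days = 13 November 2006; 11 November 2006 is within that limit.
(6) permitted from 11 November 2006 + 7 days = 18 November 2006 onward; acted on 12 November 2006, 6 days prematurely.
The procedure was therefore not followed at step 6.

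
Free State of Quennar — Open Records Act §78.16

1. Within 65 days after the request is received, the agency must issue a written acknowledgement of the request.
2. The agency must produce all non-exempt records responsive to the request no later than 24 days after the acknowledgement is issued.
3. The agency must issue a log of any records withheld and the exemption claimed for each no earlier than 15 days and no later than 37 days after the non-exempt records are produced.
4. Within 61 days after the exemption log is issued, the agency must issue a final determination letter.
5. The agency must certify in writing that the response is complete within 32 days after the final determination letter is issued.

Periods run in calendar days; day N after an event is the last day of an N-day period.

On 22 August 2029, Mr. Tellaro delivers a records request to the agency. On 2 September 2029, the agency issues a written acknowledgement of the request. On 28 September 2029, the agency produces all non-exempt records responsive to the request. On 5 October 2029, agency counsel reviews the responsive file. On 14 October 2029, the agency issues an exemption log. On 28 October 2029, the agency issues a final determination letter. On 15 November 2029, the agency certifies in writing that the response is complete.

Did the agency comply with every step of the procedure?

Step 1: 65 days after 22 August 2029 (when the request is received) is 26 October 2029; done 2 September 2029 — timely.
Step 2: 24 days after 2 September 2029 (when the acknowledgement is issued) is 26 September 2029; 28 September 2029 misses that deadline by 2 days.
That is the first point of non-compliance.

No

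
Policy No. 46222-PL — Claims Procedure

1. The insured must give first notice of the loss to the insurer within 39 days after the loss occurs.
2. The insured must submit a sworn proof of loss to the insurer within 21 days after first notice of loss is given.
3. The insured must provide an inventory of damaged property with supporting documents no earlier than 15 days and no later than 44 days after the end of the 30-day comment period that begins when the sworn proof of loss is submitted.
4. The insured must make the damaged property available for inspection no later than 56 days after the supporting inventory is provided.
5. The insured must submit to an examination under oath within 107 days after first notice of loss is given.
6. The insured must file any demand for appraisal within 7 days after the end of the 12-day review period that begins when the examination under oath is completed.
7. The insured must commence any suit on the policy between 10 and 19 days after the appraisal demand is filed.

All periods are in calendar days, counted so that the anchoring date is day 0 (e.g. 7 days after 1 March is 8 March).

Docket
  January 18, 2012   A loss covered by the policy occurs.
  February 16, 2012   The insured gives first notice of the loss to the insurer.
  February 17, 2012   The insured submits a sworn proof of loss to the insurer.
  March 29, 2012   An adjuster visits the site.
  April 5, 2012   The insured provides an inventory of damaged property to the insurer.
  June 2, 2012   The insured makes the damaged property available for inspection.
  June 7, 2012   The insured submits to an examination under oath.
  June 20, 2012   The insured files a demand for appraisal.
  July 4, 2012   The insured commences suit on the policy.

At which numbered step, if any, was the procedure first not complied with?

Step 1: 39 days after January 18, 2012 (when the loss occurs) is February 26, 2012; February 16, 2012 is within that limit.
Step 2: 21 days after February 16, 2012 (when first notice of loss is given) is March 8, 2012; completed February 17, 2012, before the deadline.
Step 3: the window is 15–44 days after March 18, 2012 (end of the 30-day comment period, which began when the sworn proof of loss is submitted on February 17, 2012), so April 2, 2012 through May 1, 2012; done April 5, 2012 — within the window.
Step 4: 56 days after April 5, 2012 (when the supporting inventory is provided) is May 31, 2012; not done until June 2, 2012, 2 days after the deadline.

Step 4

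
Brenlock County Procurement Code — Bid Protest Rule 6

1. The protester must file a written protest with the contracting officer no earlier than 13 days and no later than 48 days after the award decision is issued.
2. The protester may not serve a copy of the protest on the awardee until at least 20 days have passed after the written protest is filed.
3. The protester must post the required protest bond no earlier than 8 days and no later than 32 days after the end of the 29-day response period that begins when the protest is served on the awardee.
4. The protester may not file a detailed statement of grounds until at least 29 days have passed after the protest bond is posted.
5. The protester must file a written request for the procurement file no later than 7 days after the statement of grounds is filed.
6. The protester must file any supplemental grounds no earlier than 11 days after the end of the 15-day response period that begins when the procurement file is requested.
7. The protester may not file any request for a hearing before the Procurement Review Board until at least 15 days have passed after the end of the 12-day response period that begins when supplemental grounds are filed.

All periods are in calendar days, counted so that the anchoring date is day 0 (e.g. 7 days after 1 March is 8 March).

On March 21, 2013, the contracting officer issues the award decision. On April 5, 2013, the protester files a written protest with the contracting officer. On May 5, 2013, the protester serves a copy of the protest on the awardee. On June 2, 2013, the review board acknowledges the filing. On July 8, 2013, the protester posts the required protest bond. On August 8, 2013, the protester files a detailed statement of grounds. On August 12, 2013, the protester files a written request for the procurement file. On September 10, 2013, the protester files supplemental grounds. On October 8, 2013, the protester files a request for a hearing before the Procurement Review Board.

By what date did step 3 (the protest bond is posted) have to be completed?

July 5, 2013

The protest is served on the awardee on May 5, 2013; the 29-day response period therefore ends June 3, 2013, and step 3 runs from that date. The window is 8–32 days after June 3, 2013; it closes on July 5, 2013.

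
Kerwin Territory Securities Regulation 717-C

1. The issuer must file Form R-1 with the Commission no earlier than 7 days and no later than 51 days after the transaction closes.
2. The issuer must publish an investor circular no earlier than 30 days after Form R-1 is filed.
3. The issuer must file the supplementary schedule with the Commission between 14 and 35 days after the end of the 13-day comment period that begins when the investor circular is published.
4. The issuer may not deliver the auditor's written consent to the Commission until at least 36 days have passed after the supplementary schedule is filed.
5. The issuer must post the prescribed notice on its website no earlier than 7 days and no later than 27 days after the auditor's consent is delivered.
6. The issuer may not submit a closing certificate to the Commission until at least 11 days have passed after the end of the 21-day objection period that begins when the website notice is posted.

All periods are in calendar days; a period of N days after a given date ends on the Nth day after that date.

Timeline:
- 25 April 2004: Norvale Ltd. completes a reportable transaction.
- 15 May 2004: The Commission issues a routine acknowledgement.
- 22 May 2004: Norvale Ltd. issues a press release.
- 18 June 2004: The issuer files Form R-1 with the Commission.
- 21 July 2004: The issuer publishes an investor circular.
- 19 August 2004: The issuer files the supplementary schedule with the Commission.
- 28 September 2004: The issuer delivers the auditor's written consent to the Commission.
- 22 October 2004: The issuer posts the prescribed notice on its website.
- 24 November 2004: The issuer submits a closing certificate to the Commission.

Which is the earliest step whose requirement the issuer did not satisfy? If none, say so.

(1) the permitted window runs from 25 April 2004 + 7 = 2 May 2004 to 25 April 2004 + 51 = 15 June 2004; 18 June 2004 is 3 days past the end of the window.

Step 1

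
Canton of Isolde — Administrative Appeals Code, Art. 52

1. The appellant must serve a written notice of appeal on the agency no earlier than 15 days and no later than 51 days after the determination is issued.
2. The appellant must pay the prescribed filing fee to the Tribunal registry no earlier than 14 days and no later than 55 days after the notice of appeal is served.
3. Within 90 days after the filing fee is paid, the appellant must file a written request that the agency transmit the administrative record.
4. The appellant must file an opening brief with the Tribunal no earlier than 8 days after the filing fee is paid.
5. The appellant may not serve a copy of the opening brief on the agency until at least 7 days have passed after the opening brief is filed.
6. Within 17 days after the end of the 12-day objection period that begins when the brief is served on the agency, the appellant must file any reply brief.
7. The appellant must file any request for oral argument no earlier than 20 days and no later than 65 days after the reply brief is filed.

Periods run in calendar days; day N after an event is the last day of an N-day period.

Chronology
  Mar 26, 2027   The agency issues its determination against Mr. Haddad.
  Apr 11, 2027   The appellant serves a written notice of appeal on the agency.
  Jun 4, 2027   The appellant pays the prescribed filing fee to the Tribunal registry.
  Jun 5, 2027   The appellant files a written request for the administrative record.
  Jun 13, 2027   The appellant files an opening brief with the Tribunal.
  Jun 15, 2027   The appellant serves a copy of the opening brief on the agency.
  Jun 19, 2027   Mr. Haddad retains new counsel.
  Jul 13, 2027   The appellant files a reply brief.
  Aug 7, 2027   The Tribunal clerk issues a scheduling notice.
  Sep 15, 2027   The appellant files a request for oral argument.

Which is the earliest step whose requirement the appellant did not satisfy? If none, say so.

Step 5

Step 1 — 15 and 51 days from Mar 26, 2027 (when the determination is issued) are Apr 10, 2027 and May 16, 2027 respectively; Apr 11, 2027 falls inside that range.
Step 2 — 14 and 55 days from Apr 11, 2027 (when the notice of appeal is served) are Apr 25, 2027 and Jun 5, 2027 respectively; done Jun 4, 2027 — within the window.
Step 3 — counting 90 days from Jun 4, 2027 (when the filing fee is paid) gives a deadline of Sep 2, 2027; Jun 5, 2027 is within that limit.
Step 4 — must wait 8 days from Jun 4, 2027 (when the filing fee is paid), so not before Jun 12, 2027; done Jun 13, 2027, after the minimum wait.
Step 5 — must wait 7 days from Jun 13, 2027 (when the opening brief is filed), so not before Jun 20, 2027; done Jun 15, 2027 — 5 days too early.
That is the first point of non-compliance.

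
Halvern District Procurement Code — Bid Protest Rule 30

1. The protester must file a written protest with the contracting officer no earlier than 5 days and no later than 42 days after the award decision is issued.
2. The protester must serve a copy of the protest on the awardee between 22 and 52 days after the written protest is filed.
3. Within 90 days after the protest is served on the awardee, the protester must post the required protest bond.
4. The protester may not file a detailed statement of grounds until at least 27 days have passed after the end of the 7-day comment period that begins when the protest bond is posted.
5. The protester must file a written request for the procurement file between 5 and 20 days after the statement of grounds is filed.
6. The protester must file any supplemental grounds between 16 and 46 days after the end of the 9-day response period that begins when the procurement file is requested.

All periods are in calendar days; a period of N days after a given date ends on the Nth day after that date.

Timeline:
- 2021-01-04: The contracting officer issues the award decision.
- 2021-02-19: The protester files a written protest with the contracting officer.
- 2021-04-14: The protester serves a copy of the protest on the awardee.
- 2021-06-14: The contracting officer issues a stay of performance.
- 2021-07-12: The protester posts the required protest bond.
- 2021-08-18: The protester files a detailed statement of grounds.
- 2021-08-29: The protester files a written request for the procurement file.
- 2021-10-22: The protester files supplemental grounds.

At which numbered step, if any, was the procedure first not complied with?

Step 1

Step 1 — 5 and 42 days from 2021-01-04 (when the award decision is issued) are 2021-01-09 and 2021-02-15 respectively; 2021-02-19 is 4 days past the end of the window.
Later steps need not be reached.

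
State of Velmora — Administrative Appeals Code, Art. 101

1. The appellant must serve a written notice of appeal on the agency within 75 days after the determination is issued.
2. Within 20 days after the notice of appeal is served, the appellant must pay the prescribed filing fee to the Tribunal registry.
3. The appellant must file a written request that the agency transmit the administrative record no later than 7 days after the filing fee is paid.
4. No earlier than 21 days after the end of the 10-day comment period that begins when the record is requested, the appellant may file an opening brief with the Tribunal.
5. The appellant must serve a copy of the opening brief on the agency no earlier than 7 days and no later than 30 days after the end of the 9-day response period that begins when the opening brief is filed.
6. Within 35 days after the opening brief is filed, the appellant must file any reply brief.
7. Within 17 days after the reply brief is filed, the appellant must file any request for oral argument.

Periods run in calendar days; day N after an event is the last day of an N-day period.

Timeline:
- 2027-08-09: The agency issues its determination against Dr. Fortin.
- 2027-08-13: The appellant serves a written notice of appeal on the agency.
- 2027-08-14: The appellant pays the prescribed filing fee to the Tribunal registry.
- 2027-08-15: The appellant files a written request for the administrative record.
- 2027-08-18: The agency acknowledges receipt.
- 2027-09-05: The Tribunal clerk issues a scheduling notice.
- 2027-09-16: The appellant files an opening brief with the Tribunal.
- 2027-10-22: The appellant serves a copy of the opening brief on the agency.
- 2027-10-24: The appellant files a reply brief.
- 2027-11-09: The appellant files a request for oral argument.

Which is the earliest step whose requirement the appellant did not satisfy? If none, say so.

Step 6

Step 1 — counting 75 days from 2027-08-09 (when the determination is issued) gives a deadline of 2027-10-23; done 2027-08-13 — timely.
Step 2 — counting 20 days from 2027-08-13 (when the notice of appeal is served) gives a deadline of 2027-09-02; done 2027-08-14 — timely.
Step 3 — counting 7 days from 2027-08-14 (when the filing fee is paid) gives a deadline of 2027-08-21; done 2027-08-15 — timely.
Step 4 — must wait 21 days from 2027-08-25 (end of the 10-day comment period, which began when the record is requested on 2027-08-15), so not before 2027-09-15; done 2027-09-16 — permitted.
Step 5 — 7 and 30 days from 2027-09-25 (end of the 9-day response period, which began when the opening brief is filed on 2027-09-16) are 2027-10-02 and 2027-10-25 respectively; done 2027-10-22 — within the window.
Step 6 — counting 35 days from 2027-09-16 (when the opening brief is filed) gives a deadline of 2027-10-21; not done until 2027-10-24, 3 days after the deadline.
That is the first point of non-compliance.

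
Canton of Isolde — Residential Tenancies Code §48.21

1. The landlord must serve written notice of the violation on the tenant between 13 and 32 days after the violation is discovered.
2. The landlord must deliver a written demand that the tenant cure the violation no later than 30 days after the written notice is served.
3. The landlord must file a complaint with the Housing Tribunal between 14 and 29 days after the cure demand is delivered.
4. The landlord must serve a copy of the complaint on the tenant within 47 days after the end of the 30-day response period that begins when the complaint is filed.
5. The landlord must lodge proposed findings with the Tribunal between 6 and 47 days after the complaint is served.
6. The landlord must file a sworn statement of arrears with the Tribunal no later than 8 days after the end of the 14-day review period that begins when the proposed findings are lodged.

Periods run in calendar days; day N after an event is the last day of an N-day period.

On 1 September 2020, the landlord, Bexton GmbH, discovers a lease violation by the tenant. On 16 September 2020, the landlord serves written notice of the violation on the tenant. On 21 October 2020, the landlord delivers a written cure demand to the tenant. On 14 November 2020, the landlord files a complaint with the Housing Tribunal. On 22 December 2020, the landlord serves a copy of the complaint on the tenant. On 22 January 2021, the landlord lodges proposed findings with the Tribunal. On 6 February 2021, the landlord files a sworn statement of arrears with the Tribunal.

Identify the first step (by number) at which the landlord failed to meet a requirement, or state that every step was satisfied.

Step 2

(1) the permitted window runs from 1 September 2020 + 13 = 14 September 2020 to 1 September 2020 + 32 = 3 October 2020; 16 September 2020 falls inside that range.
(2) due by 16 September 2020 + 30 days = 16 October 2020; 21 October 2020 misses that deadline by 5 days.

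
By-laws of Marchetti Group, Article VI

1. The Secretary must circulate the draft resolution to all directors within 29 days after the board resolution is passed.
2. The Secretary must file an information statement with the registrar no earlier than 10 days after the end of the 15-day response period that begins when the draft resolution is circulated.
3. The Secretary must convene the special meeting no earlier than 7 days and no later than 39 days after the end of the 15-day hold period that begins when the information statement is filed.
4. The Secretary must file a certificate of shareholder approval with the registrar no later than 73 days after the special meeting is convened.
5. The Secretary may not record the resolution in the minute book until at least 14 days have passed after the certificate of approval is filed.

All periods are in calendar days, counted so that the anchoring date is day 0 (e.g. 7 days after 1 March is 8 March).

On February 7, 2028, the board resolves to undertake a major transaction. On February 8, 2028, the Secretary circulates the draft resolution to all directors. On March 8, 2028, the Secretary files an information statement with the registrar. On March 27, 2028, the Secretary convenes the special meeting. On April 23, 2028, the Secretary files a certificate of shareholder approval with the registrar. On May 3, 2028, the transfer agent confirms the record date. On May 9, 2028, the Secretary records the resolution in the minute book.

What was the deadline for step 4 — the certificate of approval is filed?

June 8, 2028

Step 4 runs from March 27, 2028, when the special meeting is convened. 73 days after March 27, 2028 is June 8, 2028.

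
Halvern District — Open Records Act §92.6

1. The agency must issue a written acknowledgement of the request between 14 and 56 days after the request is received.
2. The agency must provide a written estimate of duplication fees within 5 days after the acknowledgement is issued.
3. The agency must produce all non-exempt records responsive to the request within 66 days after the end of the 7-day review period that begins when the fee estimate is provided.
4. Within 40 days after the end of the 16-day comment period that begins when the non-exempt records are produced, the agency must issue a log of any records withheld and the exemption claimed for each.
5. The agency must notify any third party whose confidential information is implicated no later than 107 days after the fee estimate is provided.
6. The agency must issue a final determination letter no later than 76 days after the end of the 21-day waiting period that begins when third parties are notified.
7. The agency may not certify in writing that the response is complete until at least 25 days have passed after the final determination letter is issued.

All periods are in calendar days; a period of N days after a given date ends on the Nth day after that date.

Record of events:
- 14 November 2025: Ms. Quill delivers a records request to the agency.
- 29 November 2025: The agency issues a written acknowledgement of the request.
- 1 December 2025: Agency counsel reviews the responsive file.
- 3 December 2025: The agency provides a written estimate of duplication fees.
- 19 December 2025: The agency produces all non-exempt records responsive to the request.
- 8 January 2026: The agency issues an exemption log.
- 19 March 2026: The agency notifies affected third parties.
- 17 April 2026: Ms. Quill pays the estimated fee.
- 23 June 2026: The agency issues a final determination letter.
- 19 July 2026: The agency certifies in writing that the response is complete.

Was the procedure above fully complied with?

Yes

Step 1 — 14 and 56 days from 14 November 2025 (when the request is received) are 28 November 2025 and 9 January 2026 respectively; done 29 November 2025, which is between those dates.
Step 2 — counting 5 days from 29 November 2025 (when the acknowledgement is issued) gives a deadline of 4 December 2025; completed 3 December 2025, before the deadline.
Step 3 — counting 66 days from 10 December 2025 (end of the 7-day review period, which began when the fee estimate is provided on 3 December 2025) gives a deadline of 14 February 2026; completed 19 December 2025, before the deadline.
Step 4 — counting 40 days from 4 January 2026 (end of the 16-day comment period, which began when the non-exempt records are produced on 19 December 2025) gives a deadline of 13 February 2026; done 8 January 2026 — timely.
Step 5 — counting 107 days from 3 December 2025 (when the fee estimate is provided) gives a deadline of 20 March 2026; 19 March 2026 is within that limit.
Step 6 — counting 76 days from 9 April 2026 (end of the 21-day waiting period, which began when third parties are notified on 19 March 2026) gives a deadline of 24 June 2026; 23 June 2026 is within that limit.
Step 7 — must wait 25 days from 23 June 2026 (when the final determination letter is issued), so not before 18 July 2026; done 19 July 2026, after the minimum wait.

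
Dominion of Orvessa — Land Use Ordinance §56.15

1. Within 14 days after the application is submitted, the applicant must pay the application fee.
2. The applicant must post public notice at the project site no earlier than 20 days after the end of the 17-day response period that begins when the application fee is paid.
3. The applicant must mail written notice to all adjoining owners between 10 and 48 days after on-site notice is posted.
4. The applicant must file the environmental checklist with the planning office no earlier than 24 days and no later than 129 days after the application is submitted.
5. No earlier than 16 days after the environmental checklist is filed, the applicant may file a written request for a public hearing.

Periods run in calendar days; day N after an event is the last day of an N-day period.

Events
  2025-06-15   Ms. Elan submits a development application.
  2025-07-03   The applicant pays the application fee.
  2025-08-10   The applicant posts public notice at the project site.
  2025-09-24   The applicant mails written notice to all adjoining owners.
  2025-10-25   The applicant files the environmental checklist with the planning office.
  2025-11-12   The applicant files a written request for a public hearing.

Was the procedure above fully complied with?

(1) due by 2025-06-15 + 14 days = 2025-06-29; not done until 2025-07-03, 4 days after the deadline.
Later steps need not be reached.

No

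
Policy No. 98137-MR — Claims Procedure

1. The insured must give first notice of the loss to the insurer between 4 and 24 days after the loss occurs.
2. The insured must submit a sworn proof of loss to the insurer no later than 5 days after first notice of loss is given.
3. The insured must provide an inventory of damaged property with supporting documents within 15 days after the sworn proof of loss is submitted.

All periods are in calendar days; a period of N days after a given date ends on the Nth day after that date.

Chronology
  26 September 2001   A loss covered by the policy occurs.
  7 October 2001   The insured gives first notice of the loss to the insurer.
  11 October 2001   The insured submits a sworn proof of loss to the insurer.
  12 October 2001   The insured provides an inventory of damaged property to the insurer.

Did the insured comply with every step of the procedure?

Step 1 — 4 and 24 days from 26 September 2001 (when the loss occurs) are 30 September 2001 and 20 October 2001 respectively; done 7 October 2001, which is between those dates.
Step 2 — counting 5 days from 7 October 2001 (when first notice of loss is given) gives a deadline of 12 October 2001; 11 October 2001 is within that limit.
Step 3 — counting 15 days from 11 October 2001 (when the sworn proof of loss is submitted) gives a deadline of 26 October 2001; completed 12 October 2001, before the deadline.

Yes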